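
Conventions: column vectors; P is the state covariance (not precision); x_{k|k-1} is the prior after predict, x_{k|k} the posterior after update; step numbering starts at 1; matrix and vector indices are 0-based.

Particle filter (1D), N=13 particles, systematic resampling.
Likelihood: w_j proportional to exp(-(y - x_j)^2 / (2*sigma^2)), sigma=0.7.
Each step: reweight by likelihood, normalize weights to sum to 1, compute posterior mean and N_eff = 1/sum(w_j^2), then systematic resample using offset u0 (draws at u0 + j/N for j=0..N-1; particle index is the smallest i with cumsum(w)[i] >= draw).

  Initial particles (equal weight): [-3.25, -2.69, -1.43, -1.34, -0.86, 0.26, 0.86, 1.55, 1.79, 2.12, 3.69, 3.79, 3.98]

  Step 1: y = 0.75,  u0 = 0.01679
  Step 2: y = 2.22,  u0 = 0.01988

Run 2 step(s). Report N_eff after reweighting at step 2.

N_eff = 6.1088

step 1: w=[0.0000, 0.0000, 0.0027, 0.0041, 0.0248, 0.2736, 0.3453, 0.1819, 0.1159, 0.0515, 0.0001, 0.0000, 0.0000]  mean=0.9364  Neff=4.0995  idx=[4, 5, 5, 5, 6, 6, 6, 6, 6, 7, 7, 8, 8]
step 2: w=[0.0000, 0.0053, 0.0053, 0.0053, 0.0405, 0.0405, 0.0405, 0.0405, 0.0405, 0.1692, 0.1692, 0.2215, 0.2215]  mean=1.4959  Neff=6.1088  idx=[4, 5, 7, 9, 9, 10, 10, 11, 11, 11, 12, 12, 12]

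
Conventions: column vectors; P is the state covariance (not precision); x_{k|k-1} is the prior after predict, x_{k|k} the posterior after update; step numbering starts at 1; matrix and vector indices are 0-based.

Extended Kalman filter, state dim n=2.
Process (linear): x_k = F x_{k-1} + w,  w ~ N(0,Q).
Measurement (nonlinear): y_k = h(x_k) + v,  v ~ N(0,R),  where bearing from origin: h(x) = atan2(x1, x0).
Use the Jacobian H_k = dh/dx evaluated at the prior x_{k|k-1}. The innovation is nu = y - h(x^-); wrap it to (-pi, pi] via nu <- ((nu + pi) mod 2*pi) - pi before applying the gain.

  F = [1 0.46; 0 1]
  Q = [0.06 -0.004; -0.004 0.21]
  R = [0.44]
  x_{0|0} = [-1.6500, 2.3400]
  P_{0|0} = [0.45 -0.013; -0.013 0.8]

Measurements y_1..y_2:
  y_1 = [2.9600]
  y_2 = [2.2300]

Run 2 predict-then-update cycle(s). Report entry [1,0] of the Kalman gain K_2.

step 1: x^-=[-0.5736, 2.3400]  P^-=[0.6673 0.3510; 0.3510 1.0100]  H_jac=[-0.4031 -0.0988]  S=[0.5863]  K=[-0.5180; -0.4116]  nu=[1.1488]  x^+=[-1.1687, 1.8672]  P^+=[0.5100 0.2260; 0.2260 0.9107]
step 2: x^-=[-0.3098, 1.8672]  P^-=[0.9706 0.6409; 0.6409 1.1207]  H_jac=[-0.5212 -0.0865]  S=[0.7699]  K=[-0.7291; -0.5598]  nu=[0.4948]  x^+=[-0.6706, 1.5902]  P^+=[0.5613 0.3267; 0.3267 0.8794]

K[1,0] = -0.5598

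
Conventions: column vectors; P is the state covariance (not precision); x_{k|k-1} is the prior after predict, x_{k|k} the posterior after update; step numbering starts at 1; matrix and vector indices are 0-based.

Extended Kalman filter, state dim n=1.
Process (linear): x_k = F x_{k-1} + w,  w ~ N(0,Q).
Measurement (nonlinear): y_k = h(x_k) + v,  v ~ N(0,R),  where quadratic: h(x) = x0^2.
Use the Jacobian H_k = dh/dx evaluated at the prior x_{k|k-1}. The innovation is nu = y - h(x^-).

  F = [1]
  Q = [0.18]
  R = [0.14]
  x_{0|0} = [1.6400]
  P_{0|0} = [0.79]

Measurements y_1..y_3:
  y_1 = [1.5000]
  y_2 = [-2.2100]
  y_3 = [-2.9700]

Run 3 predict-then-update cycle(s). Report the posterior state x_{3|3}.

step 1: x^-=[1.6400]  P^-=[0.9700]  H_jac=[3.2800]  S=[10.5756]  K=[0.3008]  nu=[-1.1896]  x^+=[1.2821]  P^+=[0.0128]
step 2: x^-=[1.2821]  P^-=[0.1928]  H_jac=[2.5642]  S=[1.4080]  K=[0.3512]  nu=[-3.8538]  x^+=[-0.0714]  P^+=[0.0192]
step 3: x^-=[-0.0714]  P^-=[0.1992]  H_jac=[-0.1427]  S=[0.1441]  K=[-0.1973]  nu=[-2.9751]  x^+=[0.5157]  P^+=[0.1936]

x_post = [0.5157]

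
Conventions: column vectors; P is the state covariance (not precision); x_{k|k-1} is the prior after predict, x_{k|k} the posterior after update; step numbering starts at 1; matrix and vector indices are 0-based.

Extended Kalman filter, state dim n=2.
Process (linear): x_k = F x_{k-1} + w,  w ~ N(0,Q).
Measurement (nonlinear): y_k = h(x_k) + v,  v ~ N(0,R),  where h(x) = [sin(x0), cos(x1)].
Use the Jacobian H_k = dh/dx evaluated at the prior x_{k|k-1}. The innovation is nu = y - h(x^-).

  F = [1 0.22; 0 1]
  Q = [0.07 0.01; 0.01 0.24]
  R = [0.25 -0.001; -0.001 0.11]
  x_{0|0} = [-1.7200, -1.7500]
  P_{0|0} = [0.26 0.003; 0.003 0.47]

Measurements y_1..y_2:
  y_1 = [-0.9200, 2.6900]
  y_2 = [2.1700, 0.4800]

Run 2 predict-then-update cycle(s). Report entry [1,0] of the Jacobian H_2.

step 1: x^-=[-2.1050, -1.7500]  P^-=[0.3541 0.1164; 0.1164 0.7100]  H_jac=[-0.5092 0.0000; 0.0000 0.9840]  S=[0.3418 -0.0593; -0.0593 0.7974]  K=[-0.5091 0.1058; -0.0216 0.8745]  nu=[-0.0593, 2.8682]  x^+=[-1.7714, 0.7595]  P^+=[0.2502 0.0123; 0.0123 0.0978]
step 2: x^-=[-1.6044, 0.7595]  P^-=[0.3303 0.0439; 0.0439 0.3378]  H_jac=[-0.0336 0.0000; 0.0000 -0.6886]  S=[0.2504 0.0000; 0.0000 0.2701]  K=[-0.0443 -0.1118; -0.0058 -0.8609]  nu=[3.1694, -0.2452]  x^+=[-1.7173, 0.9521]  P^+=[0.3265 0.0178; 0.0178 0.1375]

H_jac[1,0] = 0.0000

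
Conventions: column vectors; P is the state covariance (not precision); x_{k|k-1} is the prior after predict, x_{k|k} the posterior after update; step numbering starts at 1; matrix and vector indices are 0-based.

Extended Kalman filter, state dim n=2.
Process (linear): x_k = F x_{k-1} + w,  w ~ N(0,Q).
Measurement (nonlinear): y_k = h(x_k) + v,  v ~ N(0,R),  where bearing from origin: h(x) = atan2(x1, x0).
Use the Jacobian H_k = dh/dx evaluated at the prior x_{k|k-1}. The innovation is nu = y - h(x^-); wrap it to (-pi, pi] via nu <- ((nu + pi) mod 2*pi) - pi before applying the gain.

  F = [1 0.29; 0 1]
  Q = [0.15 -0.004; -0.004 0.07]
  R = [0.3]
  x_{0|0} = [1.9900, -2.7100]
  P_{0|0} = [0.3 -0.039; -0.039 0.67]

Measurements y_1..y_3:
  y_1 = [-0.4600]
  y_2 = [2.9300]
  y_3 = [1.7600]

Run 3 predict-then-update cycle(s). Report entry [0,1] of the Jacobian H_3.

H_jac[0,1] = -0.1110

step 1: x^-=[1.2041, -2.7100]  P^-=[0.4837 0.1513; 0.1513 0.7400]  H_jac=[0.3082 0.1369]  S=[0.3726]  K=[0.4557; 0.3971]  nu=[0.6927]  x^+=[1.5198, -2.4349]  P^+=[0.4064 0.0839; 0.0839 0.6813]
step 2: x^-=[0.8136, -2.4349]  P^-=[0.6623 0.2774; 0.2774 0.7513]  H_jac=[0.3694 0.1234]  S=[0.4271]  K=[0.6530; 0.4571]  nu=[-2.1049]  x^+=[-0.5609, -3.3970]  P^+=[0.4802 0.1500; 0.1500 0.6620]
step 3: x^-=[-1.5460, -3.3970]  P^-=[0.7728 0.3379; 0.3379 0.7320]  H_jac=[0.2439 -0.1110]  S=[0.3367]  K=[0.4484; 0.0035]  nu=[-2.5253]  x^+=[-2.6782, -3.4058]  P^+=[0.7051 0.3374; 0.3374 0.7320]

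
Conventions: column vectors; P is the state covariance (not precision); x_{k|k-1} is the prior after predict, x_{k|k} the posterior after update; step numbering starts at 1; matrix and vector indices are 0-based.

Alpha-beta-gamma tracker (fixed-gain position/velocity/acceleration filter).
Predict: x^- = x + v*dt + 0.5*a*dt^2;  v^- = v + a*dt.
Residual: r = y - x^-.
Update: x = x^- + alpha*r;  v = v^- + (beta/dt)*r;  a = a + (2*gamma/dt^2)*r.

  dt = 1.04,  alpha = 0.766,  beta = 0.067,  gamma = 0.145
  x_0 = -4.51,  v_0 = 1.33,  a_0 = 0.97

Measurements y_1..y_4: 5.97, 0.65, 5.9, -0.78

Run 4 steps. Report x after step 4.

x_post = 2.6213

step 1: x_pred=-2.6022  r=8.5722  x^+=3.9641  v^+=2.8910  a^+=3.2684
step 2: x_pred=8.7383  r=-8.0883  x^+=2.5427  v^+=5.7691  a^+=1.0997
step 3: x_pred=9.1373  r=-3.2373  x^+=6.6575  v^+=6.7043  a^+=0.2318
step 4: x_pred=13.7553  r=-14.5353  x^+=2.6213  v^+=6.0089  a^+=-3.6655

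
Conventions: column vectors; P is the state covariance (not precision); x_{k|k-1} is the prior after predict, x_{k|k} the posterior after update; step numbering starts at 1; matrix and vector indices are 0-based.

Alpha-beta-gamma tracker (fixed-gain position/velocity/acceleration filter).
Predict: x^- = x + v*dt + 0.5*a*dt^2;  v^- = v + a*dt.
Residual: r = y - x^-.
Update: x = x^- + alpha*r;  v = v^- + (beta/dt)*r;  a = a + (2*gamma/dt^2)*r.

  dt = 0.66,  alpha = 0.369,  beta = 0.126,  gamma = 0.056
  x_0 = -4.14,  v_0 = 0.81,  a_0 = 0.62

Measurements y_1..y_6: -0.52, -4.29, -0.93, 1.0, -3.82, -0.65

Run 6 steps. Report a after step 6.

a_post = -1.6893

step 1: x_pred=-3.4704  r=2.9504  x^+=-2.3817  v^+=1.7825  a^+=1.3786
step 2: x_pred=-0.9050  r=-3.3850  x^+=-2.1541  v^+=2.0461  a^+=0.5082
step 3: x_pred=-0.6930  r=-0.2370  x^+=-0.7804  v^+=2.3363  a^+=0.4473
step 4: x_pred=0.8589  r=0.1411  x^+=0.9110  v^+=2.6584  a^+=0.4836
step 5: x_pred=2.7709  r=-6.5909  x^+=0.3388  v^+=1.7193  a^+=-1.2111
step 6: x_pred=1.2098  r=-1.8598  x^+=0.5236  v^+=0.5650  a^+=-1.6893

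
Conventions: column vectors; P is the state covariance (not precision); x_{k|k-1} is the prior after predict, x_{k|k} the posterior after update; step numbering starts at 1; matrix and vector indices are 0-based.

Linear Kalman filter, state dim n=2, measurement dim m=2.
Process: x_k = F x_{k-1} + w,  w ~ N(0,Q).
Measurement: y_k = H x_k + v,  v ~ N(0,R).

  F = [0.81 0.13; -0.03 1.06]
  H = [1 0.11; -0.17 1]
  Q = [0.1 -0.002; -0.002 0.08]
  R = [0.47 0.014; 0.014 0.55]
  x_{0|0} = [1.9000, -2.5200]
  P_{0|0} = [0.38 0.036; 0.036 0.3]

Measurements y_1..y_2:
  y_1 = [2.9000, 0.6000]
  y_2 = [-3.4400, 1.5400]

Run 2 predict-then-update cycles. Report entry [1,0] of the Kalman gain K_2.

step 1: x^-=[1.2114, -2.7282]  P^-=[0.3620 0.0609; 0.0609 0.4151]  S=[0.8504 0.0579; 0.0579 0.9549]  K=[0.4354 -0.0271; 0.0968 0.4180]  nu=[1.9887, 3.5341]  x^+=[1.9815, -1.0582]  P^+=[0.2014 0.0255; 0.0255 0.2356]
step 2: x^-=[1.4675, -1.1812]  P^-=[0.2415 0.0473; 0.0473 0.3433]  S=[0.7261 0.0571; 0.0571 0.8842]  K=[0.3410 -0.0149; 0.0878 0.3735]  nu=[-4.7775, 2.9706]  x^+=[-0.2059, -0.4911]  P^+=[0.1575 0.0233; 0.0233 0.2106]

K[1,0] = 0.0878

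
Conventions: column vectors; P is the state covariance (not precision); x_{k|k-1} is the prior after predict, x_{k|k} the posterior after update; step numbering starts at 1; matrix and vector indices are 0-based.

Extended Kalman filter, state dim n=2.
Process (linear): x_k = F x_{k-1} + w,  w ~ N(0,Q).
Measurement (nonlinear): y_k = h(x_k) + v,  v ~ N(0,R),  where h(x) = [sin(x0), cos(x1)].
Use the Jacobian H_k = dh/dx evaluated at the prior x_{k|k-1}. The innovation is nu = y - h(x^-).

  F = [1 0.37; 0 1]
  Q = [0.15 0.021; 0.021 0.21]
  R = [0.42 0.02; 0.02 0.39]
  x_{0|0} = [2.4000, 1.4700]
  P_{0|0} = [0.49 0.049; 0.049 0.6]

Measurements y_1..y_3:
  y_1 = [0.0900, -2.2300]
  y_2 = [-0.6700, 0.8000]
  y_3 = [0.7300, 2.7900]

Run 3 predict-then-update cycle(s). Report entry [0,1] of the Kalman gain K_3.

step 1: x^-=[2.9439, 1.4700]  P^-=[0.7584 0.2920; 0.2920 0.8100]  H_jac=[-0.9805 0.0000; 0.0000 -0.9949]  S=[1.1491 0.3049; 0.3049 1.1918]  K=[-0.6248 -0.0839; -0.0748 -0.6571]  nu=[-0.1064, -2.3306]  x^+=[3.2060, 3.0093]  P^+=[0.2694 0.0455; 0.0455 0.2591]
step 2: x^-=[4.3194, 3.0093]  P^-=[0.4885 0.1623; 0.1623 0.4691]  H_jac=[-0.3829 0.0000; 0.0000 -0.1319]  S=[0.4916 0.0282; 0.0282 0.3982]  K=[-0.3789 -0.0269; -0.1180 -0.1470]  nu=[0.2538, 1.7913]  x^+=[4.1750, 2.7160]  P^+=[0.4170 0.1371; 0.1371 0.4526]
step 3: x^-=[5.1799, 2.7160]  P^-=[0.7304 0.3256; 0.3256 0.6626]  H_jac=[0.4507 0.0000; 0.0000 -0.4129]  S=[0.5684 -0.0406; -0.0406 0.5030]  K=[0.5634 -0.2218; 0.2206 -0.5262]  nu=[1.6227, 3.7008]  x^+=[5.2733, 1.1268]  P^+=[0.5152 0.1822; 0.1822 0.4863]

K[0,1] = -0.2218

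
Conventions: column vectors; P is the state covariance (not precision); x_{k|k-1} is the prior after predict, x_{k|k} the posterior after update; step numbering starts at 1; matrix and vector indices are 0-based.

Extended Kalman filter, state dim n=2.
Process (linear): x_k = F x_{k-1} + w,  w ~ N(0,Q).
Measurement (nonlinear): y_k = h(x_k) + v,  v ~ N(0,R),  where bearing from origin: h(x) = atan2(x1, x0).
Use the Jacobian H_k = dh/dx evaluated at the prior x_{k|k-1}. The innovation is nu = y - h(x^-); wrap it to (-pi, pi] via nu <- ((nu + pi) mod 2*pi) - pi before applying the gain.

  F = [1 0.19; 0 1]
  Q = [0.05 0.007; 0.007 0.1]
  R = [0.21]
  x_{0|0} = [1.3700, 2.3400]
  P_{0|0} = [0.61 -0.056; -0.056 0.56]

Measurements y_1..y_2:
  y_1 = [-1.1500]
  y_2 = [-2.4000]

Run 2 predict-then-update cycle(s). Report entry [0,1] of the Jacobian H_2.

H_jac[0,1] = 0.2543

step 1: x^-=[1.8146, 2.3400]  P^-=[0.6589 0.0574; 0.0574 0.6600]  H_jac=[-0.2669 0.2069]  S=[0.2789]  K=[-0.5880; 0.4349]  nu=[-2.0612]  x^+=[3.0266, 1.4436]  P^+=[0.5625 0.1287; 0.1287 0.6073]
step 2: x^-=[3.3009, 1.4436]  P^-=[0.6834 0.2511; 0.2511 0.7073]  H_jac=[-0.1112 0.2543]  S=[0.2500]  K=[-0.0486; 0.6078]  nu=[-2.8123]  x^+=[3.4376, -0.2656]  P^+=[0.6828 0.2585; 0.2585 0.6149]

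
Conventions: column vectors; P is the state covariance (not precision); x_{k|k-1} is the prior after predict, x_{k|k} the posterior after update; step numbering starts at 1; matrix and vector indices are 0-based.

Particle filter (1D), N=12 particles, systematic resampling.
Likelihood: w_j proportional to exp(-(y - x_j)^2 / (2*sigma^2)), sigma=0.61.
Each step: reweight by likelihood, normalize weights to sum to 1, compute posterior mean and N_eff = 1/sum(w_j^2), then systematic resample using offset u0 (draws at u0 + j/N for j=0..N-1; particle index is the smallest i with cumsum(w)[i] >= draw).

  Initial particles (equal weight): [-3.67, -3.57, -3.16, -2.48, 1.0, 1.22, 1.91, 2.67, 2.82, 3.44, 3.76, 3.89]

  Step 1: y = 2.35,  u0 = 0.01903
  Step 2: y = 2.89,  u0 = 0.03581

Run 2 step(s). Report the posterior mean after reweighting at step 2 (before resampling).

post_mean = 2.7087

step 1: w=[0.0000, 0.0000, 0.0000, 0.0000, 0.0291, 0.0607, 0.2600, 0.2939, 0.2507, 0.0683, 0.0233, 0.0139]  mean=2.4684  Neff=4.4096  idx=[4, 6, 6, 6, 7, 7, 7, 7, 8, 8, 8, 9]
step 2: w=[0.0010, 0.0334, 0.0334, 0.0334, 0.1139, 0.1139, 0.1139, 0.1139, 0.1207, 0.1207, 0.1207, 0.0809]  mean=2.7087  Neff=9.4772  idx=[2, 4, 4, 5, 6, 7, 7, 8, 9, 9, 10, 11]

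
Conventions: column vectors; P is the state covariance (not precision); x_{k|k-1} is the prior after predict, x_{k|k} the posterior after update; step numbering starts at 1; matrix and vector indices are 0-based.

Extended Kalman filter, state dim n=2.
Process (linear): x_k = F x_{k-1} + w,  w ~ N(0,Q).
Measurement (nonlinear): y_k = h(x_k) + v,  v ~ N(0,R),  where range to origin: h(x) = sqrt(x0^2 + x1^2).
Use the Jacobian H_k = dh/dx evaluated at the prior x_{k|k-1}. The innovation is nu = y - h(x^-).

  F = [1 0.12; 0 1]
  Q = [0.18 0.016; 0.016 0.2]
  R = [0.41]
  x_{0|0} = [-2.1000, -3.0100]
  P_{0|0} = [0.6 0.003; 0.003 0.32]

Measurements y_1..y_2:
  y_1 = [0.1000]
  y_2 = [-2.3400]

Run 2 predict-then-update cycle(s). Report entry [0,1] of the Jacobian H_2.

H_jac[0,1] = -0.8901

step 1: x^-=[-2.4612, -3.0100]  P^-=[0.7853 0.0574; 0.0574 0.5200]  H_jac=[-0.6330 -0.7741]  S=[1.0926]  K=[-0.4957; -0.4017]  nu=[-3.7881]  x^+=[-0.5835, -1.4883]  P^+=[0.5169 -0.1601; -0.1601 0.3437]
step 2: x^-=[-0.7621, -1.4883]  P^-=[0.6634 -0.1029; -0.1029 0.5437]  H_jac=[-0.4558 -0.8901]  S=[0.8951]  K=[-0.2355; -0.4883]  nu=[-4.0121]  x^+=[0.1827, 0.4707]  P^+=[0.6138 -0.2058; -0.2058 0.3303]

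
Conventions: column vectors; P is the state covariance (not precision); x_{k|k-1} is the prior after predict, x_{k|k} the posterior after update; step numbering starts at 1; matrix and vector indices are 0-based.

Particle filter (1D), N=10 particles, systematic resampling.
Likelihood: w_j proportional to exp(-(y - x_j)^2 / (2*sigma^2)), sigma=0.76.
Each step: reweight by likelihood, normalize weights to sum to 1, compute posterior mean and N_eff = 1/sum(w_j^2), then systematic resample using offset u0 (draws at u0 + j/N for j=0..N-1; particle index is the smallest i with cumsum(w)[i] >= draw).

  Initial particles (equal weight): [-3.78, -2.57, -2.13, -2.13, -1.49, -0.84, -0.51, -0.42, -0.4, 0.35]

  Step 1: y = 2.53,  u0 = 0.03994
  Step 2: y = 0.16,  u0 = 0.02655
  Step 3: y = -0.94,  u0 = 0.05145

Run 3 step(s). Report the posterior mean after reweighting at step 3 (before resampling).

post_mean = 0.1415

step 1: w=[0.0000, 0.0000, 0.0000, 0.0000, 0.0000, 0.0030, 0.0188, 0.0300, 0.0332, 0.9150]  mean=0.2822  Neff=1.1909  idx=[7, 9, 9, 9, 9, 9, 9, 9, 9, 9]
step 2: w=[0.0789, 0.1023, 0.1023, 0.1023, 0.1023, 0.1023, 0.1023, 0.1023, 0.1023, 0.1023]  mean=0.2892  Neff=9.9508  idx=[0, 1, 2, 3, 4, 5, 6, 7, 8, 9]
step 3: w=[0.2708, 0.0810, 0.0810, 0.0810, 0.0810, 0.0810, 0.0810, 0.0810, 0.0810, 0.0810]  mean=0.1415  Neff=7.5529  idx=[0, 0, 0, 1, 3, 4, 5, 6, 8, 9]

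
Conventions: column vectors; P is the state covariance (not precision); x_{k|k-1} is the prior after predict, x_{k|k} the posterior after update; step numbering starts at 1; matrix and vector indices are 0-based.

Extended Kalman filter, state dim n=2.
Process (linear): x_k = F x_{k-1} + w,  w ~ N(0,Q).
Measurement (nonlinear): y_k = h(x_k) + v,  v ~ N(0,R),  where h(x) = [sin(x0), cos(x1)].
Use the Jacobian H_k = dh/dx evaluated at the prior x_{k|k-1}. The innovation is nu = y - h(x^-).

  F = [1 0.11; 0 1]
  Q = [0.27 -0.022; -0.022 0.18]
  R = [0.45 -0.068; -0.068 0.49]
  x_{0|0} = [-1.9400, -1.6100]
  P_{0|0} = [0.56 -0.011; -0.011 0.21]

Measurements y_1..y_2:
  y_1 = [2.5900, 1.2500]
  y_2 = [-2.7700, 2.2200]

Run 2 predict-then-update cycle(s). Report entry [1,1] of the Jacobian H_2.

step 1: x^-=[-2.1171, -1.6100]  P^-=[0.8301 -0.0099; -0.0099 0.3900]  H_jac=[-0.5195 0.0000; 0.0000 0.9992]  S=[0.6741 -0.0629; -0.0629 0.8794]  K=[-0.6452 -0.0574; 0.0493 0.4467]  nu=[3.4445, 1.2892]  x^+=[-4.4133, -0.8644]  P^+=[0.5513 0.0158; 0.0158 0.2157]
step 2: x^-=[-4.5084, -0.8644]  P^-=[0.8274 0.0175; 0.0175 0.3957]  H_jac=[-0.2026 0.0000; 0.0000 0.7607]  S=[0.4840 -0.0707; -0.0707 0.7190]  K=[-0.3487 -0.0158; 0.0546 0.4240]  nu=[-3.7493, 1.5709]  x^+=[-3.2259, -0.4031]  P^+=[0.7692 0.0210; 0.0210 0.2682]

H_jac[1,1] = 0.7607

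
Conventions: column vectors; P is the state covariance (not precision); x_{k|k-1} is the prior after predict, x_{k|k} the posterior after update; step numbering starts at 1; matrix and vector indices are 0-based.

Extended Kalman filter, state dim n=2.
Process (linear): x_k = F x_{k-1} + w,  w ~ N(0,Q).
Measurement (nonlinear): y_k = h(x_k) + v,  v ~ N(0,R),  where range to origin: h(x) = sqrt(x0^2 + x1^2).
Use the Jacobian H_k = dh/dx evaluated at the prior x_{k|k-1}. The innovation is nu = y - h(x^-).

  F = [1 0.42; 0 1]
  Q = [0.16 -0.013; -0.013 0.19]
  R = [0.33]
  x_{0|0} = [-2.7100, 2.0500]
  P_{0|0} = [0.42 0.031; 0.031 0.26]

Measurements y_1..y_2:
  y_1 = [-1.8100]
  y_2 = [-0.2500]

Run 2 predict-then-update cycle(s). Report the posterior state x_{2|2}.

x_post = [-0.1288, 0.0754]

step 1: x^-=[-1.8490, 2.0500]  P^-=[0.6519 0.1272; 0.1272 0.4500]  H_jac=[-0.6698 0.7426]  S=[0.7440]  K=[-0.4599; 0.3346]  nu=[-4.5707]  x^+=[0.2529, 0.5206]  P^+=[0.4946 0.2417; 0.2417 0.3667]
step 2: x^-=[0.4716, 0.5206]  P^-=[0.9223 0.3827; 0.3827 0.5567]  H_jac=[0.6713 0.7411]  S=[1.4323]  K=[0.6303; 0.4674]  nu=[-0.9525]  x^+=[-0.1288, 0.0754]  P^+=[0.3532 -0.0393; -0.0393 0.2437]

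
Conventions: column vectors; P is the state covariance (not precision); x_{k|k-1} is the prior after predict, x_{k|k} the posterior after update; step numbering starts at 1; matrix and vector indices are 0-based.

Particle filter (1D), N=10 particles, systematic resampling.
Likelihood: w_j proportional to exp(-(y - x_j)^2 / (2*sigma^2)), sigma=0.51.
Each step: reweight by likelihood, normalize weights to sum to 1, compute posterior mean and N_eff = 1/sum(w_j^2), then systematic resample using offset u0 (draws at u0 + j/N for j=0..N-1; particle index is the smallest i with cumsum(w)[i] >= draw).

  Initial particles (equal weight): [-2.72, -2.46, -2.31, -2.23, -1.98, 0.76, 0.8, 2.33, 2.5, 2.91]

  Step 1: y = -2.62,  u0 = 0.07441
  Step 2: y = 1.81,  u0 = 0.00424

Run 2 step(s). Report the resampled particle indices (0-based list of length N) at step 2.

step 1: w=[0.2474, 0.2400, 0.2096, 0.1882, 0.1147, 0.0000, 0.0000, 0.0000, 0.0000, 0.0000]  mean=-2.3945  Neff=4.7316  idx=[0, 0, 1, 1, 1, 2, 2, 3, 3, 4]
step 2: w=[0.0000, 0.0000, 0.0006, 0.0006, 0.0006, 0.0062, 0.0062, 0.0219, 0.0219, 0.9421]  mean=-1.9959  Neff=1.1254  idx=[5, 9, 9, 9, 9, 9, 9, 9, 9, 9]

resampled_idx = [5, 9, 9, 9, 9, 9, 9, 9, 9, 9]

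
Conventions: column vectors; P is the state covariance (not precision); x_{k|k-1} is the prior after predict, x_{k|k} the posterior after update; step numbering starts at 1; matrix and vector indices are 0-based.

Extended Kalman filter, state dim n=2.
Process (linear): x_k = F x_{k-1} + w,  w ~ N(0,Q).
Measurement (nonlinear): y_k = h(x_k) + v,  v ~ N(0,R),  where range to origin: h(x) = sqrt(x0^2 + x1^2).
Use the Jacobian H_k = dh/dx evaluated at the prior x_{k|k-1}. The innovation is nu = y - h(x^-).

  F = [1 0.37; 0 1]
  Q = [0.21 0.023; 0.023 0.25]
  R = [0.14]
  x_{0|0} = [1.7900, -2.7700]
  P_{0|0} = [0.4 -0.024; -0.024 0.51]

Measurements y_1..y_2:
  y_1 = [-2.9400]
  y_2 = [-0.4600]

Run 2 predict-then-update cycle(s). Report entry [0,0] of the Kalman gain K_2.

K[0,0] = 0.8000

step 1: x^-=[0.7651, -2.7700]  P^-=[0.6621 0.1877; 0.1877 0.7600]  H_jac=[0.2662 -0.9639]  S=[0.7967]  K=[-0.0058; -0.8568]  nu=[-5.8137]  x^+=[0.7991, 2.2110]  P^+=[0.6620 0.1837; 0.1837 0.1752]
step 2: x^-=[1.6171, 2.2110]  P^-=[1.0320 0.2715; 0.2715 0.4252]  H_jac=[0.5904 0.8071]  S=[1.0354]  K=[0.8000; 0.4863]  nu=[-3.1993]  x^+=[-0.9424, 0.6553]  P^+=[0.3692 -0.1313; -0.1313 0.1804]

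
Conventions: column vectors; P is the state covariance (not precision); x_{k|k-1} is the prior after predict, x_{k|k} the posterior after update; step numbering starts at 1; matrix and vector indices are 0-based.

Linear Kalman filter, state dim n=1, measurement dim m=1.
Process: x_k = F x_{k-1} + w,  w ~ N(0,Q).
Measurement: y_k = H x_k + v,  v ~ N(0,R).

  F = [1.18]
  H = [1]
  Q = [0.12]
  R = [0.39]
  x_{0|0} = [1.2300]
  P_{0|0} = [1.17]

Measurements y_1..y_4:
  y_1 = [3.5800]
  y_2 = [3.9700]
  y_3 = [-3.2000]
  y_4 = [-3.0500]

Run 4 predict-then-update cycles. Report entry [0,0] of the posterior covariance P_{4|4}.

step 1: x^-=[1.4514]  P^-=[1.7491]  S=[2.1391]  K=[0.8177]  nu=[2.1286]  x^+=[3.1919]  P^+=[0.3189]
step 2: x^-=[3.7665]  P^-=[0.5640]  S=[0.9540]  K=[0.5912]  nu=[0.2035]  x^+=[3.8868]  P^+=[0.2306]
step 3: x^-=[4.5864]  P^-=[0.4410]  S=[0.8310]  K=[0.5307]  nu=[-7.7864]  x^+=[0.4541]  P^+=[0.2070]
step 4: x^-=[0.5358]  P^-=[0.4082]  S=[0.7982]  K=[0.5114]  nu=[-3.5858]  x^+=[-1.2980]  P^+=[0.1994]

P_post[0,0] = 0.1994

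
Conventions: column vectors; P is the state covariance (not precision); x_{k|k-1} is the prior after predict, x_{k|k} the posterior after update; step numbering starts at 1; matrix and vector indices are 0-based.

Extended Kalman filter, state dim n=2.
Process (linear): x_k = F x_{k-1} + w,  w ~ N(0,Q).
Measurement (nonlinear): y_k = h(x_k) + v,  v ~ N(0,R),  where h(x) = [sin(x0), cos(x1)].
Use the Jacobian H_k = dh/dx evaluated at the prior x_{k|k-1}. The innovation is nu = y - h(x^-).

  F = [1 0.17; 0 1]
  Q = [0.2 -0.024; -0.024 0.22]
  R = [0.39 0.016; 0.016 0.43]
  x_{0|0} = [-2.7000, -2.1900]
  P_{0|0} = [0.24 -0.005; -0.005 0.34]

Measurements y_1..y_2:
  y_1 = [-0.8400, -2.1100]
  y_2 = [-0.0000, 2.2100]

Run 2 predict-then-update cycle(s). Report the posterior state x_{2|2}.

x_post = [-3.1047, -2.6335]

step 1: x^-=[-3.0723, -2.1900]  P^-=[0.4481 0.0288; 0.0288 0.5600]  H_jac=[-0.9976 0.0000; 0.0000 0.8143]  S=[0.8360 -0.0074; -0.0074 0.8014]  K=[-0.5345 0.0243; -0.0293 0.5688]  nu=[-0.7708, -1.5296]  x^+=[-2.6975, -3.0374]  P^+=[0.2086 0.0023; 0.0023 0.2998]
step 2: x^-=[-3.2139, -3.0374]  P^-=[0.4180 0.0293; 0.0293 0.5198]  H_jac=[-0.9974 0.0000; 0.0000 0.1040]  S=[0.8059 0.0130; 0.0130 0.4356]  K=[-0.5178 0.0224; -0.0383 0.1252]  nu=[-0.0722, 3.2046]  x^+=[-3.1047, -2.6335]  P^+=[0.2021 0.0130; 0.0130 0.5119]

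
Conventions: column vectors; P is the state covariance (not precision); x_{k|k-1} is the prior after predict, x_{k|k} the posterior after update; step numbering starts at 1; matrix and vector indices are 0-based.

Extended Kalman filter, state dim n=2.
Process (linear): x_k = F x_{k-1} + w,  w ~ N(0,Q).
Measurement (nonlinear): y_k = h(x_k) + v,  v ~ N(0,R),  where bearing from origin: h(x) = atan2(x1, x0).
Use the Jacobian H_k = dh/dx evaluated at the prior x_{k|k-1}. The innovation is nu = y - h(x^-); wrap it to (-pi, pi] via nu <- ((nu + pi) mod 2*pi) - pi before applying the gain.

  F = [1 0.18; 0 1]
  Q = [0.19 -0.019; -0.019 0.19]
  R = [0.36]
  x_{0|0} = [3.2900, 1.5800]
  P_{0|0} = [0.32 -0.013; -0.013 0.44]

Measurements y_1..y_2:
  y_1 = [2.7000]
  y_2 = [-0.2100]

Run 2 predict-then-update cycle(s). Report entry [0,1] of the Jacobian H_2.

step 1: x^-=[3.5744, 1.5800]  P^-=[0.5196 0.0472; 0.0472 0.6300]  H_jac=[-0.1035 0.2340]  S=[0.3978]  K=[-0.1074; 0.3584]  nu=[2.2838]  x^+=[3.3292, 2.3985]  P^+=[0.5150 0.0625; 0.0625 0.5789]
step 2: x^-=[3.7609, 2.3985]  P^-=[0.7462 0.1477; 0.1477 0.7689]  H_jac=[-0.1205 0.1890]  S=[0.3916]  K=[-0.1584; 0.3257]  nu=[-0.7777]  x^+=[3.8842, 2.1452]  P^+=[0.7364 0.1679; 0.1679 0.7274]

H_jac[0,1] = 0.1890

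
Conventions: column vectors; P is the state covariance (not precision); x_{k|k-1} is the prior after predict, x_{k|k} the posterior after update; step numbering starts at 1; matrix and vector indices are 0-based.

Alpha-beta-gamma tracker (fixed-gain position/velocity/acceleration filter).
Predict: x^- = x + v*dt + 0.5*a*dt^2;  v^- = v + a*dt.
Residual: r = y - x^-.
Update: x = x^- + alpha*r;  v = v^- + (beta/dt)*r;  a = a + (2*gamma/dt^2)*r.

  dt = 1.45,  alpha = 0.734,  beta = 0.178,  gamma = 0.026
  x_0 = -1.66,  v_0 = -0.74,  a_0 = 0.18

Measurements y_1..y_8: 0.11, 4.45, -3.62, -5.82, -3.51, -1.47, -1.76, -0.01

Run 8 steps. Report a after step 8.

a_post = 0.1172

step 1: x_pred=-2.5438  r=2.6538  x^+=-0.5959  v^+=-0.1532  a^+=0.2456
step 2: x_pred=-0.5599  r=5.0099  x^+=3.1174  v^+=0.8179  a^+=0.3695
step 3: x_pred=4.6919  r=-8.3119  x^+=-1.4090  v^+=0.3334  a^+=0.1640
step 4: x_pred=-0.7532  r=-5.0668  x^+=-4.4722  v^+=-0.0508  a^+=0.0387
step 5: x_pred=-4.5053  r=0.9953  x^+=-3.7747  v^+=0.1274  a^+=0.0633
step 6: x_pred=-3.5235  r=2.0535  x^+=-2.0162  v^+=0.4712  a^+=0.1141
step 7: x_pred=-1.2130  r=-0.5470  x^+=-1.6145  v^+=0.5695  a^+=0.1005
step 8: x_pred=-0.6831  r=0.6731  x^+=-0.1890  v^+=0.7979  a^+=0.1172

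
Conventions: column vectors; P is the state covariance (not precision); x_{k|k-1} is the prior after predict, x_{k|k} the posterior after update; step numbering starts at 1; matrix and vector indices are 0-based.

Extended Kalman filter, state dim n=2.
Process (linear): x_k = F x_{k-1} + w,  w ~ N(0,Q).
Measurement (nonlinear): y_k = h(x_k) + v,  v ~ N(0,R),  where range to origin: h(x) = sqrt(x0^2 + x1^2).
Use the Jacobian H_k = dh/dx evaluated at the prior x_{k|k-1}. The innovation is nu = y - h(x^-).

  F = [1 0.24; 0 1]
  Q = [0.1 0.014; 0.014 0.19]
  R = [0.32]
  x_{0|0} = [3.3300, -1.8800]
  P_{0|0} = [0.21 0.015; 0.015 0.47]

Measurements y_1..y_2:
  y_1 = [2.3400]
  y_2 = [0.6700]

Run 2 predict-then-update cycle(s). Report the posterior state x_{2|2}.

step 1: x^-=[2.8788, -1.8800]  P^-=[0.3443 0.1418; 0.1418 0.6600]  H_jac=[0.8373 -0.5468]  S=[0.6288]  K=[0.3351; -0.3851]  nu=[-1.0983]  x^+=[2.5108, -1.4571]  P^+=[0.2737 0.2229; 0.2229 0.5668]
step 2: x^-=[2.1611, -1.4571]  P^-=[0.5133 0.3730; 0.3730 0.7568]  H_jac=[0.8291 -0.5590]  S=[0.5636]  K=[0.3852; -0.2019]  nu=[-1.9364]  x^+=[1.4152, -1.0661]  P^+=[0.4297 0.4168; 0.4168 0.7338]

x_post = [1.4152, -1.0661]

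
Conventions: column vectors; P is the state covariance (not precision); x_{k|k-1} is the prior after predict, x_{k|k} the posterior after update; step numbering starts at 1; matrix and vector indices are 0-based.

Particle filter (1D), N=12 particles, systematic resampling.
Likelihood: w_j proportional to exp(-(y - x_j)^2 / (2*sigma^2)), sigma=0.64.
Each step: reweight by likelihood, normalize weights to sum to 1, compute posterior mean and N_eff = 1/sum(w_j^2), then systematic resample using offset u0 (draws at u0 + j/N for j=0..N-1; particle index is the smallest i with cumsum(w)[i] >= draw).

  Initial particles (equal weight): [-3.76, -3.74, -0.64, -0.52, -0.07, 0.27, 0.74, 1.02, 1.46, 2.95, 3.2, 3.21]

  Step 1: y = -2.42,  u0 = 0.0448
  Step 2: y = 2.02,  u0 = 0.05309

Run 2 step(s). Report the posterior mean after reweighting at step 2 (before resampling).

post_mean = -0.5582

step 1: w=[0.4210, 0.4492, 0.0788, 0.0460, 0.0045, 0.0005, 0.0000, 0.0000, 0.0000, 0.0000, 0.0000, 0.0000]  mean=-3.3375  Neff=2.5814  idx=[0, 0, 0, 0, 0, 1, 1, 1, 1, 1, 2, 3]
step 2: w=[0.0000, 0.0000, 0.0000, 0.0000, 0.0000, 0.0000, 0.0000, 0.0000, 0.0000, 0.0000, 0.3183, 0.6817]  mean=-0.5582  Neff=1.7666  idx=[10, 10, 10, 10, 11, 11, 11, 11, 11, 11, 11, 11]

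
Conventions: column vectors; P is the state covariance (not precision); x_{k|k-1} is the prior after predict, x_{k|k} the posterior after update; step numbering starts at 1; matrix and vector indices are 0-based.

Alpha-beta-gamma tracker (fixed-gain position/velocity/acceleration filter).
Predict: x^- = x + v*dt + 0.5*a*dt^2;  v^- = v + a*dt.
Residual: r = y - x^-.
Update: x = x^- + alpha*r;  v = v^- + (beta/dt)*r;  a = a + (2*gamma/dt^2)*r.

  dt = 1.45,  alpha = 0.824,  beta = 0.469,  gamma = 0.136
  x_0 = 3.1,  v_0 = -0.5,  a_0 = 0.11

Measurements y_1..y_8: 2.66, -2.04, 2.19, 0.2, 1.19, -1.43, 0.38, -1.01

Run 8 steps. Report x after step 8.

x_post = -0.7880

step 1: x_pred=2.4906  r=0.1694  x^+=2.6302  v^+=-0.2857  a^+=0.1319
step 2: x_pred=2.3546  r=-4.3946  x^+=-1.2666  v^+=-1.5159  a^+=-0.4366
step 3: x_pred=-3.9236  r=6.1136  x^+=1.1140  v^+=-0.1715  a^+=0.3543
step 4: x_pred=1.2377  r=-1.0377  x^+=0.3826  v^+=0.0065  a^+=0.2200
step 5: x_pred=0.6234  r=0.5666  x^+=1.0903  v^+=0.5089  a^+=0.2933
step 6: x_pred=2.1365  r=-3.5665  x^+=-0.8023  v^+=-0.2194  a^+=-0.1681
step 7: x_pred=-1.2971  r=1.6771  x^+=0.0848  v^+=0.0794  a^+=0.0489
step 8: x_pred=0.2513  r=-1.2613  x^+=-0.7880  v^+=-0.2577  a^+=-0.1143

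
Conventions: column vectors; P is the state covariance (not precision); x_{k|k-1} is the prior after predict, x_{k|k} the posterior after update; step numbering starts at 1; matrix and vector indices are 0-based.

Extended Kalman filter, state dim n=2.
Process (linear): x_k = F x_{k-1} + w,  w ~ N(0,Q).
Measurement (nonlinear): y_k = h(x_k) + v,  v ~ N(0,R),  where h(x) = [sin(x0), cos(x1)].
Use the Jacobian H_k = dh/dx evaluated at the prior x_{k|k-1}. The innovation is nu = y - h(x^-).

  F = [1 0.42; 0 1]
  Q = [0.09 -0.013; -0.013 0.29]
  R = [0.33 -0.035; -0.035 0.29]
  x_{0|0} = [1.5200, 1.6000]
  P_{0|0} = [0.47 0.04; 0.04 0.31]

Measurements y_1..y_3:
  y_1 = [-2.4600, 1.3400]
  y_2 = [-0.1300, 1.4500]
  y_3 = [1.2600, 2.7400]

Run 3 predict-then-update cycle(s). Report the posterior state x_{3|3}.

step 1: x^-=[2.1920, 1.6000]  P^-=[0.6483 0.1572; 0.1572 0.6000]  H_jac=[-0.5820 0.0000; 0.0000 -0.9996]  S=[0.5496 0.0565; 0.0565 0.8895]  K=[-0.6728 -0.1340; -0.0979 -0.6680]  nu=[-3.2732, 1.3692]  x^+=[4.2106, 1.0056]  P^+=[0.3734 0.0153; 0.0153 0.1904]
step 2: x^-=[4.6330, 1.0056]  P^-=[0.5098 0.0823; 0.0823 0.4804]  H_jac=[-0.0793 0.0000; 0.0000 -0.8445]  S=[0.3332 -0.0295; -0.0295 0.6326]  K=[-0.1316 -0.1160; -0.0767 -0.6449]  nu=[0.8668, 0.9144]  x^+=[4.4129, 0.3495]  P^+=[0.4965 0.0344; 0.0344 0.2183]
step 3: x^-=[4.5596, 0.3495]  P^-=[0.6538 0.1130; 0.1130 0.5083]  H_jac=[-0.1522 0.0000; 0.0000 -0.3424]  S=[0.3451 -0.0291; -0.0291 0.3496]  K=[-0.2997 -0.1357; -0.0925 -0.5055]  nu=[2.2484, 1.8004]  x^+=[3.6415, -0.7686]  P^+=[0.6188 0.0843; 0.0843 0.4187]

x_post = [3.6415, -0.7686]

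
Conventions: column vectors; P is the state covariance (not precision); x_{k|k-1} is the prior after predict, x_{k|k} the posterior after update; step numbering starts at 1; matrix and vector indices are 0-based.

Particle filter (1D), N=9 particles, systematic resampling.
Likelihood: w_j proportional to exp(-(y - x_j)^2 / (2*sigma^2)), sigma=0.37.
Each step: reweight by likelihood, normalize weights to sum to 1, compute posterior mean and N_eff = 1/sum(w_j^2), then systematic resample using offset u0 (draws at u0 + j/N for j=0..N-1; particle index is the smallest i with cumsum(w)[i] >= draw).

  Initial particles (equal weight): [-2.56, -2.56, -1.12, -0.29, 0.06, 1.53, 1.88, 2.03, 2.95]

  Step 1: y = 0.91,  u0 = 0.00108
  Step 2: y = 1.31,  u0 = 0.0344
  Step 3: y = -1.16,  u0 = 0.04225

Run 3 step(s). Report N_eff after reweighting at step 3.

N_eff = 9.0000

step 1: w=[0.0000, 0.0000, 0.0000, 0.0143, 0.1959, 0.6735, 0.0882, 0.0281, 0.0000]  mean=1.2610  Neff=1.9969  idx=[3, 4, 5, 5, 5, 5, 5, 5, 6]
step 2: w=[0.0000, 0.0006, 0.1570, 0.1570, 0.1570, 0.1570, 0.1570, 0.1570, 0.0572]  mean=1.5491  Neff=6.6130  idx=[2, 2, 3, 4, 5, 5, 6, 7, 7]
step 3: w=[0.1111, 0.1111, 0.1111, 0.1111, 0.1111, 0.1111, 0.1111, 0.1111, 0.1111]  mean=1.5300  Neff=9.0000  idx=[0, 1, 2, 3, 4, 5, 6, 7, 8]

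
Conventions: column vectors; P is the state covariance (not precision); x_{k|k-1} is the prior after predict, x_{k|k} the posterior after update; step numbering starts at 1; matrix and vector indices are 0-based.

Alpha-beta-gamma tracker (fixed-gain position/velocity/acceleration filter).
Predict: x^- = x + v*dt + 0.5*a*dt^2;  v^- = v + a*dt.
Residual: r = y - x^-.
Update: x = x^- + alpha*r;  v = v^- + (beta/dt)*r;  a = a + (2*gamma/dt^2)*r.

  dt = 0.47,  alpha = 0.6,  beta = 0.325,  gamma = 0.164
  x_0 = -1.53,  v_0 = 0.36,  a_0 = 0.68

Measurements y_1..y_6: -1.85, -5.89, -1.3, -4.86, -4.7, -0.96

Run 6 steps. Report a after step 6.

a_post = 8.9582

step 1: x_pred=-1.2857  r=-0.5643  x^+=-1.6243  v^+=0.2894  a^+=-0.1579
step 2: x_pred=-1.5057  r=-4.3843  x^+=-4.1363  v^+=-2.8165  a^+=-6.6679
step 3: x_pred=-6.1965  r=4.8965  x^+=-3.2586  v^+=-2.5645  a^+=0.6027
step 4: x_pred=-4.3974  r=-0.4626  x^+=-4.6749  v^+=-2.6012  a^+=-0.0843
step 5: x_pred=-5.9068  r=1.2068  x^+=-5.1827  v^+=-1.8063  a^+=1.7076
step 6: x_pred=-5.8431  r=4.8831  x^+=-2.9132  v^+=2.3729  a^+=8.9582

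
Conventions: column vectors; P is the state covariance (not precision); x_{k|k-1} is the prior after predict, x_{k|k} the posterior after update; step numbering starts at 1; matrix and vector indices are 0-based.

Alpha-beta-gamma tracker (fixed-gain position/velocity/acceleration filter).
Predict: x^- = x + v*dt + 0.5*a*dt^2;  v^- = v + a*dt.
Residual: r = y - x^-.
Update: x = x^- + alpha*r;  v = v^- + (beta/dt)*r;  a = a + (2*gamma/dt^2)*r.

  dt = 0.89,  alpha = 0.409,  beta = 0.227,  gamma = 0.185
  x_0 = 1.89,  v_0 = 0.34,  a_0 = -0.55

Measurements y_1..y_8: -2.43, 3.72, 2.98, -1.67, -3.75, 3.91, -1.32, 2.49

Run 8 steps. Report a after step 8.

step 1: x_pred=1.9748  r=-4.4048  x^+=0.1732  v^+=-1.2730  a^+=-2.6075
step 2: x_pred=-1.9924  r=5.7124  x^+=0.3440  v^+=-2.1367  a^+=0.0608
step 3: x_pred=-1.5336  r=4.5136  x^+=0.3125  v^+=-0.9313  a^+=2.1692
step 4: x_pred=0.3427  r=-2.0127  x^+=-0.4805  v^+=0.4859  a^+=1.2290
step 5: x_pred=0.4387  r=-4.1887  x^+=-1.2745  v^+=0.5114  a^+=-0.7276
step 6: x_pred=-1.1075  r=5.0175  x^+=0.9447  v^+=1.1436  a^+=1.6162
step 7: x_pred=2.6025  r=-3.9225  x^+=0.9982  v^+=1.5815  a^+=-0.2161
step 8: x_pred=2.3202  r=0.1698  x^+=2.3896  v^+=1.4325  a^+=-0.1368

a_post = -0.1368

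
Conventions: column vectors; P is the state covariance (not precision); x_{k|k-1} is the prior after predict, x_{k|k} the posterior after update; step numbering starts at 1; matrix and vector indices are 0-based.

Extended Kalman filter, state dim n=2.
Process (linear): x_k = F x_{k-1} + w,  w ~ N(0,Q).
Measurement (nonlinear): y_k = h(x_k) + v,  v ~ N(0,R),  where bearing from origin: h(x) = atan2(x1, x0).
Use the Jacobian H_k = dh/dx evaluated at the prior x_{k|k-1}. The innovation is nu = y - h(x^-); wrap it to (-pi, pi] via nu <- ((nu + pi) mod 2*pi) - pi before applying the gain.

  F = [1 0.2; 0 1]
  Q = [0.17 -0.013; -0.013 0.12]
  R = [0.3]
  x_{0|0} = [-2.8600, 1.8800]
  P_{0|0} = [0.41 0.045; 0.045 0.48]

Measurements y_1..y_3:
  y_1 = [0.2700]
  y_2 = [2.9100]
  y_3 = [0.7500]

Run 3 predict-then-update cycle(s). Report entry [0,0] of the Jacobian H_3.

step 1: x^-=[-2.4840, 1.8800]  P^-=[0.6172 0.1280; 0.1280 0.6000]  H_jac=[-0.1937 -0.2560]  S=[0.3752]  K=[-0.4060; -0.4754]  nu=[-2.2237]  x^+=[-1.5811, 2.9373]  P^+=[0.5554 0.0556; 0.0556 0.5152]
step 2: x^-=[-0.9937, 2.9373]  P^-=[0.7682 0.1456; 0.1456 0.6352]  H_jac=[-0.3055 -0.1033]  S=[0.3877]  K=[-0.6442; -0.2841]  nu=[1.0130]  x^+=[-1.6462, 2.6495]  P^+=[0.6073 0.0747; 0.0747 0.6039]
step 3: x^-=[-1.1163, 2.6495]  P^-=[0.8314 0.1825; 0.1825 0.7239]  H_jac=[-0.3205 -0.1350]  S=[0.4144]  K=[-0.7025; -0.3770]  nu=[-1.2195]  x^+=[-0.2596, 3.1093]  P^+=[0.6269 0.0727; 0.0727 0.6650]

H_jac[0,0] = -0.3205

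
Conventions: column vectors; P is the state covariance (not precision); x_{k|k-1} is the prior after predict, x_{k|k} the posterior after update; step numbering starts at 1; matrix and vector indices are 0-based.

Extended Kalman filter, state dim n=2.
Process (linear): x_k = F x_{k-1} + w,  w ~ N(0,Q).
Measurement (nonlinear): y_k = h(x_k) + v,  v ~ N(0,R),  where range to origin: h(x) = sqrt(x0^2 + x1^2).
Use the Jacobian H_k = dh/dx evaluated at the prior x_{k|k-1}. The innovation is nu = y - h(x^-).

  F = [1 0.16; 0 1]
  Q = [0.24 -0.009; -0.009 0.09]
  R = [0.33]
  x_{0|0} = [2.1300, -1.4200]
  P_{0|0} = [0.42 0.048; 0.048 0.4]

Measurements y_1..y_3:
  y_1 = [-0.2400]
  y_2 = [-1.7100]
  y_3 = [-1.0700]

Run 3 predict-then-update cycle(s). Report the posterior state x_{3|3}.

x_post = [-0.8570, -0.0849]

step 1: x^-=[1.9028, -1.4200]  P^-=[0.6856 0.1030; 0.1030 0.4900]  H_jac=[0.8014 -0.5981]  S=[0.8469]  K=[0.5761; -0.2486]  nu=[-2.6142]  x^+=[0.3968, -0.7702]  P^+=[0.4046 0.2243; 0.2243 0.4377]
step 2: x^-=[0.2736, -0.7702]  P^-=[0.7275 0.2853; 0.2853 0.5277]  H_jac=[0.3348 -0.9423]  S=[0.7001]  K=[-0.0361; -0.5738]  nu=[-2.5273]  x^+=[0.3649, 0.6801]  P^+=[0.7266 0.2708; 0.2708 0.2972]
step 3: x^-=[0.4737, 0.6801]  P^-=[1.0609 0.3093; 0.3093 0.3872]  H_jac=[0.5716 0.8206]  S=[1.2274]  K=[0.7008; 0.4029]  nu=[-1.8988]  x^+=[-0.8570, -0.0849]  P^+=[0.4581 -0.0372; -0.0372 0.1879]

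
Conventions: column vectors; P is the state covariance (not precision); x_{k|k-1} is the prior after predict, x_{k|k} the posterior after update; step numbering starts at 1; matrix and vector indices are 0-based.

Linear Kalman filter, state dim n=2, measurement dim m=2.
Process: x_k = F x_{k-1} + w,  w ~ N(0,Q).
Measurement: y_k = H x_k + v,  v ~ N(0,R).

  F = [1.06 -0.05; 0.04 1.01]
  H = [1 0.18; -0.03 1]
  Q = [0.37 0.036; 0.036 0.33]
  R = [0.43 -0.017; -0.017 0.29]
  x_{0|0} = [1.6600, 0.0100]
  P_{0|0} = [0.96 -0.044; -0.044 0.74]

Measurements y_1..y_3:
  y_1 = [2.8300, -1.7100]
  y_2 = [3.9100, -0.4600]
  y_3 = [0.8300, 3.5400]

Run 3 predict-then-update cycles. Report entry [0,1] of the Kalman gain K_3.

K[0,1] = -0.0608

step 1: x^-=[1.7591, 0.0765]  P^-=[1.4552 -0.0077; -0.0077 1.0829]  S=[1.9175 0.1266; 0.1266 1.3746]  K=[0.7653 -0.1078; 0.0459 0.7837]  nu=[1.0571, -1.7337]  x^+=[2.7551, -1.2337]  P^+=[0.3371 -0.0342; -0.0342 0.2255]
step 2: x^-=[2.9821, -1.1358]  P^-=[0.7529 0.0024; 0.0024 0.5578]  S=[1.2018 0.0632; 0.0632 0.8483]  K=[0.6305 -0.0708; 0.0512 0.6536]  nu=[1.1324, 0.7653]  x^+=[3.6419, -0.5777]  P^+=[0.2765 -0.0230; -0.0230 0.1880]
step 3: x^-=[3.8893, -0.4378]  P^-=[0.6835 0.0137; 0.0137 0.5204]  S=[1.1353 0.0698; 0.0698 0.8102]  K=[0.6080 -0.0608; 0.0554 0.6370]  nu=[-2.9805, 4.0945]  x^+=[1.8284, 2.0053]  P^+=[0.2661 -0.0200; -0.0200 0.1832]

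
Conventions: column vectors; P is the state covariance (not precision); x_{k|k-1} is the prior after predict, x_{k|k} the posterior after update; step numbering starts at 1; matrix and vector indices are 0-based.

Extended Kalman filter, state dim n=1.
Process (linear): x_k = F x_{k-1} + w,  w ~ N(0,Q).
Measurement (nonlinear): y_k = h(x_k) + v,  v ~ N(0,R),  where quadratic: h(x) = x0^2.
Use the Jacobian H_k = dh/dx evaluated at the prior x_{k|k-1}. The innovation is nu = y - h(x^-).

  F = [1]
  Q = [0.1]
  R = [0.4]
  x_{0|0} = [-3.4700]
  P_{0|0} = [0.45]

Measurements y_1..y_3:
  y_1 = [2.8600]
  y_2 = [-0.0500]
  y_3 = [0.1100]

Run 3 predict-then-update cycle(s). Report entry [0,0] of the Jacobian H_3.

step 1: x^-=[-3.4700]  P^-=[0.5500]  H_jac=[-6.9400]  S=[26.8900]  K=[-0.1419]  nu=[-9.1809]  x^+=[-2.1668]  P^+=[0.0082]
step 2: x^-=[-2.1668]  P^-=[0.1082]  H_jac=[-4.3336]  S=[2.4316]  K=[-0.1928]  nu=[-4.7449]  x^+=[-1.2520]  P^+=[0.0178]
step 3: x^-=[-1.2520]  P^-=[0.1178]  H_jac=[-2.5039]  S=[1.1385]  K=[-0.2591]  nu=[-1.4574]  x^+=[-0.8744]  P^+=[0.0414]

H_jac[0,0] = -2.5039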